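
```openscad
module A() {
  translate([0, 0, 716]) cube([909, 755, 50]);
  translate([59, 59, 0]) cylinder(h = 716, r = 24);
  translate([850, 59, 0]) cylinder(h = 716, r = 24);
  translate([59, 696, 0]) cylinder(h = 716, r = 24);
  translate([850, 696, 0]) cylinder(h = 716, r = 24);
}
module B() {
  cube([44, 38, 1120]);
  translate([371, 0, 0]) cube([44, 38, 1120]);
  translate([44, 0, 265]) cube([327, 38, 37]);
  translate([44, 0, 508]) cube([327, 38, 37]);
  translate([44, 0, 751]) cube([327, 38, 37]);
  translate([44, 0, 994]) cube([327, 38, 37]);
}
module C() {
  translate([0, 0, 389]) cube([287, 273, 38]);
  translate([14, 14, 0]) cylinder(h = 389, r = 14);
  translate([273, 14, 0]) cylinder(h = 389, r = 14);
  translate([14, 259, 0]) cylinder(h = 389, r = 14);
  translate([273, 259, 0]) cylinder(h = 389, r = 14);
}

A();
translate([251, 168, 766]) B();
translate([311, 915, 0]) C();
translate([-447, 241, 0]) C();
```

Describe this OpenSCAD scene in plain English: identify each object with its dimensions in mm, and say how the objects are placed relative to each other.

A is a table: top 909 mm (x) × 755 mm (y), 50 mm thick, upper face at z = 766 mm, on four round legs of 48 mm diameter, each leg's bounding box inset 35 mm from the nearest pair of top edges, running from z = 0 to the bottom of the top.

B is a wooden ladder with two side rails of 44×38 mm section and 1120 mm height, set 415 mm apart overall. Between them run 4 rectangular rungs (38 mm deep, 37 mm thick), front faces flush with the rails' −y face. The bottom of the first rung is 265 mm above the floor and each subsequent rung is 243 mm higher than the one below.

C is a simple wooden stool: a rectangular seat 287 mm (x) by 273 mm (y), 38 mm thick, top face at z = 427 mm, on four round legs, each 28 mm in diameter. The legs rest on z = 0, each leg's axis is inset half a diameter from the nearest pair of seat edges (so the leg's bounding box is flush with the corner).

The ladder is on top of the table. Two stools sit around the table at the +y, −x sides.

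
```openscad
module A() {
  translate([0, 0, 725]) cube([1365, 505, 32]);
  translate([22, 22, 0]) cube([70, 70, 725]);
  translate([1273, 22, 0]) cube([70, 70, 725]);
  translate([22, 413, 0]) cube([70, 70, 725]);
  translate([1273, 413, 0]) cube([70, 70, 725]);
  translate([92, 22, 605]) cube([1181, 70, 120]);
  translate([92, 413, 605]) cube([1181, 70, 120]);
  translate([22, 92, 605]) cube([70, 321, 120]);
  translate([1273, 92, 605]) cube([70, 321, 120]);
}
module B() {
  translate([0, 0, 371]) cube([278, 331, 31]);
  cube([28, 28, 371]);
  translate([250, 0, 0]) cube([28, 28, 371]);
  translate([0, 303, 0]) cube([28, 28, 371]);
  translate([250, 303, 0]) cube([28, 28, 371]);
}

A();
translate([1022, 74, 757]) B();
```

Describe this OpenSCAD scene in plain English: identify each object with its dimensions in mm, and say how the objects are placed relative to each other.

A is a rectangular dining table. The top is 1365×505×32 mm with its upper surface at z = 757 mm. It stands on four 70×70 mm square legs, each inset 22 mm from the nearest pair of top edges, running from the floor to the underside of the top. Four apron rails, 70 mm thick and 120 mm tall, run between adjacent legs with their top edges flush with the underside of the top and their outer faces flush with the legs' outer faces.

B is a simple wooden stool: a rectangular seat 278 mm (x) by 331 mm (y), 31 mm thick, top face at z = 402 mm, on four square legs, each 28×28 mm in cross-section. The legs rest on z = 0, each flush with a corner of the seat.

The stool is on top of the table.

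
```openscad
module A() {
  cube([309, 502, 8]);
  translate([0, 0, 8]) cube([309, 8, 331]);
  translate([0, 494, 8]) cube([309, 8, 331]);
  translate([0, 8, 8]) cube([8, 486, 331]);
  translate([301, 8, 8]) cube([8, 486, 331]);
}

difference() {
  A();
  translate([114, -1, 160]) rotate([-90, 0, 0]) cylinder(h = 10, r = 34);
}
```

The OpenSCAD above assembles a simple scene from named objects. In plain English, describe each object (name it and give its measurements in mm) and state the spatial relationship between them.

A is an open storage box with external size 309×502×339 mm and wall thickness 8 mm (the base is also 8 mm thick). The base covers the whole footprint; the four walls stand on the base, with the y-facing walls full-width and the x-facing walls fitting between their inner faces.

The open box has a circular hole of radius 34 mm through its front wall, centred at (x = 114, z = 160).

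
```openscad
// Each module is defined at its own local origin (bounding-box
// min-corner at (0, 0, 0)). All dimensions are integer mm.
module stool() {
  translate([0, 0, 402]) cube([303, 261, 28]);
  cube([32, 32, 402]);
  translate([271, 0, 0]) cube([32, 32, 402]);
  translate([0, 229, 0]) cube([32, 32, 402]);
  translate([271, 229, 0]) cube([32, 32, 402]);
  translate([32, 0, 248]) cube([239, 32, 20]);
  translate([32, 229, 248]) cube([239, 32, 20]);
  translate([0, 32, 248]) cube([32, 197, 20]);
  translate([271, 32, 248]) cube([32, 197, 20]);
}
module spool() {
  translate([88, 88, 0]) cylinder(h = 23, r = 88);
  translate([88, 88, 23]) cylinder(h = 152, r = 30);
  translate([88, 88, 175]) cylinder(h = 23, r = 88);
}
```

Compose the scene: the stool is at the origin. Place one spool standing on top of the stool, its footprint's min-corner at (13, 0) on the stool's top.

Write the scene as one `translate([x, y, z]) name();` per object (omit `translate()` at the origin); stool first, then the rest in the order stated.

stool();
translate([13, 0, 430]) spool();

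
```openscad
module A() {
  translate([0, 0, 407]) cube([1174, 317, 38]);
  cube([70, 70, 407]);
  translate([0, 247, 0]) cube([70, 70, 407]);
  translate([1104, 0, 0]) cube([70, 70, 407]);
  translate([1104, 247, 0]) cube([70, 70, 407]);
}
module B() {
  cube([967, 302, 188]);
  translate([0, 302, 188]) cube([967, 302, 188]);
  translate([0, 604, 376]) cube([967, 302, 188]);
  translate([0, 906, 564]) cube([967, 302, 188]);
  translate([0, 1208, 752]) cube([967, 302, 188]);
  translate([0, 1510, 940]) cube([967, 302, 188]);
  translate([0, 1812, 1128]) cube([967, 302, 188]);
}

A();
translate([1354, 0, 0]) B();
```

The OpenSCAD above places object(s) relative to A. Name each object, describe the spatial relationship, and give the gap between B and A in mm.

The staircase's nearest face is 180 mm from the bench's +x face.

A is a bench. B is a staircase. The staircase is on the floor beside the bench on its +x side. The gap between the staircase and the bench is 180 mm.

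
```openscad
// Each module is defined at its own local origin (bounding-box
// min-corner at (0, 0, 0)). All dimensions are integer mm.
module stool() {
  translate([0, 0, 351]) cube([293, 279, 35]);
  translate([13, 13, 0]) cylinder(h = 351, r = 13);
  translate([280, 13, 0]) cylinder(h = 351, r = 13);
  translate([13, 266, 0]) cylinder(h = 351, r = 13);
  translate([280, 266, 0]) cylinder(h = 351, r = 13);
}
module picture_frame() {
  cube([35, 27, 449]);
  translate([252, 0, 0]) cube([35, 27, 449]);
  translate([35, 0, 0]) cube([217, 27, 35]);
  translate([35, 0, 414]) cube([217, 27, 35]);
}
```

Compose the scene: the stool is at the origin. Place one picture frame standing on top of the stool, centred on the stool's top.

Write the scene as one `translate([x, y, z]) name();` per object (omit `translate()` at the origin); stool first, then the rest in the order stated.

stool();
translate([3, 126, 386]) picture_frame();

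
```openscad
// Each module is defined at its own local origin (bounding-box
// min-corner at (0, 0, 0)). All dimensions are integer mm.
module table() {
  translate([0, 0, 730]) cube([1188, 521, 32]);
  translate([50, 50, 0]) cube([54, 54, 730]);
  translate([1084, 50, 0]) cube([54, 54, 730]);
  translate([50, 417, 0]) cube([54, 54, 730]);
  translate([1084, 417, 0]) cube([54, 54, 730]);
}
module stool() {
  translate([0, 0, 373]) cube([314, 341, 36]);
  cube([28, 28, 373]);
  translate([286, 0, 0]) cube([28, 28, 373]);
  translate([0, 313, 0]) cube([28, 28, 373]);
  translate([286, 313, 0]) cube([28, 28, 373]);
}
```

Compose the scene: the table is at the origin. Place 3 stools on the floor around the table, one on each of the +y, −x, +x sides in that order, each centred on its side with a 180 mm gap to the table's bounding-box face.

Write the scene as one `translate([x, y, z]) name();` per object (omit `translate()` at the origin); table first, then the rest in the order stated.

table();
translate([437, 701, 0]) stool();
translate([-494, 90, 0]) stool();
translate([1368, 90, 0]) stool();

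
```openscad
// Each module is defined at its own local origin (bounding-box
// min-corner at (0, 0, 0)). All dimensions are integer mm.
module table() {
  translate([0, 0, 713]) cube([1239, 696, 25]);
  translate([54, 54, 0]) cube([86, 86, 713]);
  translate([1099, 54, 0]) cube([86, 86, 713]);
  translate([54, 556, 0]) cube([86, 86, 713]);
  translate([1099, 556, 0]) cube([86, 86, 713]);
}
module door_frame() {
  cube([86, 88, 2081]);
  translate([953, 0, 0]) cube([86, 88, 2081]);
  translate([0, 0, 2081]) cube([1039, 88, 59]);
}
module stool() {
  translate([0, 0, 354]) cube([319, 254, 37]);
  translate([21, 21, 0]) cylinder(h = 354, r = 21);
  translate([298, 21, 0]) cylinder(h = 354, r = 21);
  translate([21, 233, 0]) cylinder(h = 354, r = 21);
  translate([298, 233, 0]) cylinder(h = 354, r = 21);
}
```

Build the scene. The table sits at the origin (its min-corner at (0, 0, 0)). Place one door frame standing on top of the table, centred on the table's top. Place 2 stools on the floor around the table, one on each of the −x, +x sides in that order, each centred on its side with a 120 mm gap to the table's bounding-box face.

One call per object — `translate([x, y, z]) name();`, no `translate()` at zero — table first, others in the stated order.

table();
translate([100, 304, 738]) door_frame();
translate([-439, 221, 0]) stool();
translate([1359, 221, 0]) stool();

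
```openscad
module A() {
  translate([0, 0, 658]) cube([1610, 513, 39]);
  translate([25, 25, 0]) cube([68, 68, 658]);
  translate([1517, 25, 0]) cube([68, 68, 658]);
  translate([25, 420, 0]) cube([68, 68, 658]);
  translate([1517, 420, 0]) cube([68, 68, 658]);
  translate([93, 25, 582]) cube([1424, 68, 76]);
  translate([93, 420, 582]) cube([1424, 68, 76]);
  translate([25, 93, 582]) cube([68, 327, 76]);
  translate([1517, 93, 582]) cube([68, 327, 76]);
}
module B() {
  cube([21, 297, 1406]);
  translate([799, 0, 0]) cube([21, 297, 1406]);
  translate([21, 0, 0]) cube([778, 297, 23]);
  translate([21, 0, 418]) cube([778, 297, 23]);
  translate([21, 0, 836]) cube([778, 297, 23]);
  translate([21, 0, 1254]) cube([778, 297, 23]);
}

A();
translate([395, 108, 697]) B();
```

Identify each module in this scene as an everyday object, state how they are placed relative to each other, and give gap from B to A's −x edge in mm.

The bookshelf's min-x is at 395; the table's min-x is 0; gap = 395 mm.

A is a table. B is a bookshelf. The bookshelf is on top of the table, centred. The gap from the bookshelf to the table's −x edge is 395 mm.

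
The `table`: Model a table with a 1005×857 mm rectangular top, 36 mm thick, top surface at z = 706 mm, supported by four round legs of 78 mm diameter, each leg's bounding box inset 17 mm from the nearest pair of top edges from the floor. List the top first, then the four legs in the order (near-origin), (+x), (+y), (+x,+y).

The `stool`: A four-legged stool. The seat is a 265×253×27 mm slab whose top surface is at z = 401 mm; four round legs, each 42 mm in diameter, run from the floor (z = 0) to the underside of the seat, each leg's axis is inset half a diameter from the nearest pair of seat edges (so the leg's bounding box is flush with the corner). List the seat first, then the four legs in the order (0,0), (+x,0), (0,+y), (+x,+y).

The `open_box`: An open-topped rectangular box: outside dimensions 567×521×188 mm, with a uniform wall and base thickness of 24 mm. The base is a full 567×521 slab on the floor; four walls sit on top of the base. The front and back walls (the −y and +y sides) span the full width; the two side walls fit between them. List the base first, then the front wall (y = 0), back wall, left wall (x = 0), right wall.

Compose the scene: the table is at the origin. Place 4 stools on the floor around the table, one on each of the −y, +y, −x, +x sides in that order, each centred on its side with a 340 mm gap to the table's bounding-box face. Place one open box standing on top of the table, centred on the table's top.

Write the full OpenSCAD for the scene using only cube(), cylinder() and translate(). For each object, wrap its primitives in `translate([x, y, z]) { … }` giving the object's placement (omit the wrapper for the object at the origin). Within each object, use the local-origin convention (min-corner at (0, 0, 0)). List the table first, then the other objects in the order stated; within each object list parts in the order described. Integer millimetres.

translate([0, 0, 670]) cube([1005, 857, 36]);
translate([56, 56, 0]) cylinder(h = 670, r = 39);
translate([949, 56, 0]) cylinder(h = 670, r = 39);
translate([56, 801, 0]) cylinder(h = 670, r = 39);
translate([949, 801, 0]) cylinder(h = 670, r = 39);
translate([370, -593, 0]) {
  translate([0, 0, 374]) cube([265, 253, 27]);
  translate([21, 21, 0]) cylinder(h = 374, r = 21);
  translate([244, 21, 0]) cylinder(h = 374, r = 21);
  translate([21, 232, 0]) cylinder(h = 374, r = 21);
  translate([244, 232, 0]) cylinder(h = 374, r = 21);
}
translate([370, 1197, 0]) {
  translate([0, 0, 374]) cube([265, 253, 27]);
  translate([21, 21, 0]) cylinder(h = 374, r = 21);
  translate([244, 21, 0]) cylinder(h = 374, r = 21);
  translate([21, 232, 0]) cylinder(h = 374, r = 21);
  translate([244, 232, 0]) cylinder(h = 374, r = 21);
}
translate([-605, 302, 0]) {
  translate([0, 0, 374]) cube([265, 253, 27]);
  translate([21, 21, 0]) cylinder(h = 374, r = 21);
  translate([244, 21, 0]) cylinder(h = 374, r = 21);
  translate([21, 232, 0]) cylinder(h = 374, r = 21);
  translate([244, 232, 0]) cylinder(h = 374, r = 21);
}
translate([1345, 302, 0]) {
  translate([0, 0, 374]) cube([265, 253, 27]);
  translate([21, 21, 0]) cylinder(h = 374, r = 21);
  translate([244, 21, 0]) cylinder(h = 374, r = 21);
  translate([21, 232, 0]) cylinder(h = 374, r = 21);
  translate([244, 232, 0]) cylinder(h = 374, r = 21);
}
translate([219, 168, 706]) {
  cube([567, 521, 24]);
  translate([0, 0, 24]) cube([567, 24, 164]);
  translate([0, 497, 24]) cube([567, 24, 164]);
  translate([0, 24, 24]) cube([24, 473, 164]);
  translate([543, 24, 24]) cube([24, 473, 164]);
}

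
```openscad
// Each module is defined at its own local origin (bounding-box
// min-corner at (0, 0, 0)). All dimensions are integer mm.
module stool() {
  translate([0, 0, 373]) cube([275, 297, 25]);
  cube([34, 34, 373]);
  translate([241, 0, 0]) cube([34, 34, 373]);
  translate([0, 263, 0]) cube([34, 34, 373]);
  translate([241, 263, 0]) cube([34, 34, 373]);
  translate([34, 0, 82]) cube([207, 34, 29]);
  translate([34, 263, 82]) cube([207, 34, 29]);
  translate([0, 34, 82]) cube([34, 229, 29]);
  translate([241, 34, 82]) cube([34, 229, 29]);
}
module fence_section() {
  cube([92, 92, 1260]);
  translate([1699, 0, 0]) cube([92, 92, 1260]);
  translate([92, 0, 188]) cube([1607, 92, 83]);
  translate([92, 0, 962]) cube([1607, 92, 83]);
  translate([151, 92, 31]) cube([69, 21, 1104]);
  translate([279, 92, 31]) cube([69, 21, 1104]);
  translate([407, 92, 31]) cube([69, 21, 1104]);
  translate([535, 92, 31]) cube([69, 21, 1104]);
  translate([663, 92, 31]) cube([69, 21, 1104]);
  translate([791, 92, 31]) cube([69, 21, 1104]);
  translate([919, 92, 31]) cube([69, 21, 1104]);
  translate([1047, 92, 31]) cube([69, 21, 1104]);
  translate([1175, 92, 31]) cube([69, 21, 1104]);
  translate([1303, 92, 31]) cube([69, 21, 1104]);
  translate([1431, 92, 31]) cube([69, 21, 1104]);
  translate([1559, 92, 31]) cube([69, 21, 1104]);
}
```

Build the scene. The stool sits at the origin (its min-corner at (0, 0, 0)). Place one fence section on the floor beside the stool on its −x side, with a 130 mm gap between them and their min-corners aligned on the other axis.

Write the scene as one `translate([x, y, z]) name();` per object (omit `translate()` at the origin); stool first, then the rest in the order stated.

stool();
translate([-1921, 0, 0]) fence_section();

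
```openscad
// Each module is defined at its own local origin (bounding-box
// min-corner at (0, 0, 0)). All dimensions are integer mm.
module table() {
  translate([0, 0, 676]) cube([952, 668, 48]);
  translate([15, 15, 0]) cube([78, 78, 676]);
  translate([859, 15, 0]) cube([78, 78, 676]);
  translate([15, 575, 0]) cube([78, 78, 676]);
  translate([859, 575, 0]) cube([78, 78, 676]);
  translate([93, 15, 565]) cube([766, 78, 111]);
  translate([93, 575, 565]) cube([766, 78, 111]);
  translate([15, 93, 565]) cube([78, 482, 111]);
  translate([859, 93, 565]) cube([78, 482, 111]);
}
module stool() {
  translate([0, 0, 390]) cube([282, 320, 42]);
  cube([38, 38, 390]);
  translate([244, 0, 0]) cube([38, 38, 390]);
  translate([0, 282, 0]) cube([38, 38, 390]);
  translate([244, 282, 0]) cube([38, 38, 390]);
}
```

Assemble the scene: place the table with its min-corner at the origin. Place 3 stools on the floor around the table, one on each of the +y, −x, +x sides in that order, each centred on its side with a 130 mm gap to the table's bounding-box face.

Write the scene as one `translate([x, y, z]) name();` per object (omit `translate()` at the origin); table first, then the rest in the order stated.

table();
translate([335, 798, 0]) stool();
translate([-412, 174, 0]) stool();
translate([1082, 174, 0]) stool();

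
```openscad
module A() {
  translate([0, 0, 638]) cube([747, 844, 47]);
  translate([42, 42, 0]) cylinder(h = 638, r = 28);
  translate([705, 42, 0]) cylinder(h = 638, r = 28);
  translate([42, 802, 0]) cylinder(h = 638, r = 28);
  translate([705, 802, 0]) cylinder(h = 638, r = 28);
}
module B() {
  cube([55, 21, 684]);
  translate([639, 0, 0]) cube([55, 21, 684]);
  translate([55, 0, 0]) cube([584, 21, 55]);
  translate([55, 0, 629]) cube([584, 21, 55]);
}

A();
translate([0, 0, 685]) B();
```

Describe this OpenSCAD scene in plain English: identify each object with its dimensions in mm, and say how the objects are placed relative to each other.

A is a table: top 747 mm (x) × 844 mm (y), 47 mm thick, upper face at z = 685 mm, on four round legs of 56 mm diameter, each leg's bounding box inset 14 mm from the nearest pair of top edges, running from z = 0 to the bottom of the top.

B is a picture frame with a 584×574 mm rectangular opening (x by z) and a uniform 55 mm border on every side. Frame depth is 21 mm along y. It is built from two vertical stiles running the full outside height and two horizontal rails spanning the gap between the stiles.

The picture frame is on top of the table.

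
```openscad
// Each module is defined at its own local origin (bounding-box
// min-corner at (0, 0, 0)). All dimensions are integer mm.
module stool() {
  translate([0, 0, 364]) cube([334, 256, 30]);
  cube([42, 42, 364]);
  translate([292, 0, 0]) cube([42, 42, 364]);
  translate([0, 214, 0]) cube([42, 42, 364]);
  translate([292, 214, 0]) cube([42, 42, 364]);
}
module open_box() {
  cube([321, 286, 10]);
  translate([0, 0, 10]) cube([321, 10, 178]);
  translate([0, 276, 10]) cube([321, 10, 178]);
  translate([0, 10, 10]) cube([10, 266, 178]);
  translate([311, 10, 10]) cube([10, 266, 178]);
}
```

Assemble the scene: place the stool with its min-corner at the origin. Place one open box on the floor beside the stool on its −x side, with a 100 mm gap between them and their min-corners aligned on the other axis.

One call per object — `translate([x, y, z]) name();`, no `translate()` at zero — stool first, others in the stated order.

stool();
translate([-421, 0, 0]) open_box();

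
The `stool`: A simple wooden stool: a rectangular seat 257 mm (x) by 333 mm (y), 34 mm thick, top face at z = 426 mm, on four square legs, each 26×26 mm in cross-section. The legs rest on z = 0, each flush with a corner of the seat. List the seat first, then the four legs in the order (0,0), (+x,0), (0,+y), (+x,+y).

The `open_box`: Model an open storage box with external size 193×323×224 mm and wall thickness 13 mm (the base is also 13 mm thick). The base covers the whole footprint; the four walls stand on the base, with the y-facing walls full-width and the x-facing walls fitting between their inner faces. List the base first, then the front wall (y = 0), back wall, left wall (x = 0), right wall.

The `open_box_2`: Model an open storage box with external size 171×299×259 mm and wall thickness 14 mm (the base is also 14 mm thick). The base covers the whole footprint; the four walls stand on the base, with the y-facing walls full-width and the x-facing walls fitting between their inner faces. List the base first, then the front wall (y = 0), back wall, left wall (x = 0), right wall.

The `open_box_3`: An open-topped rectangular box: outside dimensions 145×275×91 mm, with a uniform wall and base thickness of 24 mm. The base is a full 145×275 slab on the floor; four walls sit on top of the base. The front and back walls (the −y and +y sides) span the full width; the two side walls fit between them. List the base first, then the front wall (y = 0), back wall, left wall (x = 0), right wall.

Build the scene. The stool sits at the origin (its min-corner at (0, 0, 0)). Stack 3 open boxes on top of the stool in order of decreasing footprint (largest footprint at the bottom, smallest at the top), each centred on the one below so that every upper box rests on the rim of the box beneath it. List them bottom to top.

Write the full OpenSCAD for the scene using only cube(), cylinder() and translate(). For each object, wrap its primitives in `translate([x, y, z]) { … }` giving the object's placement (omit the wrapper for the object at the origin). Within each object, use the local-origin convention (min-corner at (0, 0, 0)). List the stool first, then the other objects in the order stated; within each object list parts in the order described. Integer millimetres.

translate([0, 0, 392]) cube([257, 333, 34]);
cube([26, 26, 392]);
translate([231, 0, 0]) cube([26, 26, 392]);
translate([0, 307, 0]) cube([26, 26, 392]);
translate([231, 307, 0]) cube([26, 26, 392]);
translate([32, 5, 426]) {
  cube([193, 323, 13]);
  translate([0, 0, 13]) cube([193, 13, 211]);
  translate([0, 310, 13]) cube([193, 13, 211]);
  translate([0, 13, 13]) cube([13, 297, 211]);
  translate([180, 13, 13]) cube([13, 297, 211]);
}
translate([43, 17, 650]) {
  cube([171, 299, 14]);
  translate([0, 0, 14]) cube([171, 14, 245]);
  translate([0, 285, 14]) cube([171, 14, 245]);
  translate([0, 14, 14]) cube([14, 271, 245]);
  translate([157, 14, 14]) cube([14, 271, 245]);
}
translate([56, 29, 909]) {
  cube([145, 275, 24]);
  translate([0, 0, 24]) cube([145, 24, 67]);
  translate([0, 251, 24]) cube([145, 24, 67]);
  translate([0, 24, 24]) cube([24, 227, 67]);
  translate([121, 24, 24]) cube([24, 227, 67]);
}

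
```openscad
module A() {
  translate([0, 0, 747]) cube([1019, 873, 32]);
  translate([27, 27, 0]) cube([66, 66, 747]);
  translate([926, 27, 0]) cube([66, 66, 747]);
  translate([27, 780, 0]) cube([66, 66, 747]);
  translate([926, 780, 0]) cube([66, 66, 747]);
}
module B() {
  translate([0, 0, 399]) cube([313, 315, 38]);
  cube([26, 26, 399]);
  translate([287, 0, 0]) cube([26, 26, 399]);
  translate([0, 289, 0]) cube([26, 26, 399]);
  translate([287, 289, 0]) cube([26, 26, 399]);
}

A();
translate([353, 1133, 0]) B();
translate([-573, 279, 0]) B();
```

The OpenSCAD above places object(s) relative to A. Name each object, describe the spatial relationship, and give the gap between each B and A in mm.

A is a table. B is a stool. Two stools sit around the table at the +y, −x sides. The gap between each stool and the table is 260 mm.

Each stool's nearest face is 260 mm from the table's bounding box.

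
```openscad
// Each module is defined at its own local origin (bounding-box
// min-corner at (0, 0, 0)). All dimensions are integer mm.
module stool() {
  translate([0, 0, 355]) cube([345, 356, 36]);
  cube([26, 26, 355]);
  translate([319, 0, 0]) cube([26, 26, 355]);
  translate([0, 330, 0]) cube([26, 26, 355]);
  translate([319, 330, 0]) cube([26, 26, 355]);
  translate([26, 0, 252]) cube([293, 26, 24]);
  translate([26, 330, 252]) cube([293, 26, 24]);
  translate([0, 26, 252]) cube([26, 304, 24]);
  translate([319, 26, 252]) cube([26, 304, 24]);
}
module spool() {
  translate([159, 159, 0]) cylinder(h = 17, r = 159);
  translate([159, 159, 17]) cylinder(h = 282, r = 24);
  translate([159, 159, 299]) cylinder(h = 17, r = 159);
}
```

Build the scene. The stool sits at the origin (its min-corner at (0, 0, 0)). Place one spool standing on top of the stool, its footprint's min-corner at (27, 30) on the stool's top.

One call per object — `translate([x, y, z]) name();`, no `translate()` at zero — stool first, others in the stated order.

stool();
translate([27, 30, 391]) spool();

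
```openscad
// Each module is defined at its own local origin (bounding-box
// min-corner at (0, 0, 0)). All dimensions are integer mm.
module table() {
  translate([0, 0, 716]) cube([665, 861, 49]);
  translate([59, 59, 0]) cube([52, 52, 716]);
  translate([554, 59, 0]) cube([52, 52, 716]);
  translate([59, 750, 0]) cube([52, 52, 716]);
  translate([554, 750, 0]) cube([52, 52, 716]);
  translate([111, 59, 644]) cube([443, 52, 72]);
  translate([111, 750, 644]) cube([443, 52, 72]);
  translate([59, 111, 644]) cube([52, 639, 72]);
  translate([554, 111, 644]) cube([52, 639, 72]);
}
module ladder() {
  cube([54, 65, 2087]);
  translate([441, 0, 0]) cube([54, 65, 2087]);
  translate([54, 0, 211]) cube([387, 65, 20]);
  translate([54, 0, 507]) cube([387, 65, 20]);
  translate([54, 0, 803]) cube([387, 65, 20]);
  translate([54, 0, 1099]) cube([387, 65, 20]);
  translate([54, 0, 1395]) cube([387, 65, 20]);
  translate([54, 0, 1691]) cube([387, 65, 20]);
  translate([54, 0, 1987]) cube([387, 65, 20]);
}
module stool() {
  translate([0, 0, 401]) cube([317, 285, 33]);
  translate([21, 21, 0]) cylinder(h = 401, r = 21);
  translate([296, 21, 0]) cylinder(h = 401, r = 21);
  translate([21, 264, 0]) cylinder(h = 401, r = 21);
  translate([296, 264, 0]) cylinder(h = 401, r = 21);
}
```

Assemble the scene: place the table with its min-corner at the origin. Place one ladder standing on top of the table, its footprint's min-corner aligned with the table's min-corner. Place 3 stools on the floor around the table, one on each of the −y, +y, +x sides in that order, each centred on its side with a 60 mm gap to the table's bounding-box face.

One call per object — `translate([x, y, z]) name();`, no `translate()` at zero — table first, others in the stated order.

table();
translate([0, 0, 765]) ladder();
translate([174, -345, 0]) stool();
translate([174, 921, 0]) stool();
translate([725, 288, 0]) stool();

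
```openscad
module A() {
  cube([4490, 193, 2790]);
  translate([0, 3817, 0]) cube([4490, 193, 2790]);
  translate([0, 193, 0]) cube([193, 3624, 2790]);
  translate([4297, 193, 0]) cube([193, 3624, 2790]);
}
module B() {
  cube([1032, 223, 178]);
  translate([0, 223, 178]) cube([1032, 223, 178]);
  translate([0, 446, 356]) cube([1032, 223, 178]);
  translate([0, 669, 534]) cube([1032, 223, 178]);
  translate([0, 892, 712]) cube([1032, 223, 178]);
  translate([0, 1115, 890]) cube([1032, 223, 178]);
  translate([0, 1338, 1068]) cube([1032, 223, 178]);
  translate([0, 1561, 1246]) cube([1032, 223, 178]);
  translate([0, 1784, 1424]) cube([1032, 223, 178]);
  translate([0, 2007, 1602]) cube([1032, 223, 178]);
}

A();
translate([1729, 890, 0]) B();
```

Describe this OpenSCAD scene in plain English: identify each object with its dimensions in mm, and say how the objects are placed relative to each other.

A is the wall frame of a small rectangular building: four walls, each 2790 mm tall and 193 mm thick, enclosing a footprint 4490 mm (x) by 4010 mm (y) outside-to-outside, with no floor or roof. The front and back walls (the −y and +y sides) span the full width; the two side walls fit between them.

B is a run of 10 identical solid stair steps. Each tread is 1032×223 mm and each step block is 178 mm high. Step 1 rests on the floor; step k is offset from step 1 by (k−1)×223 mm in y and (k−1)×178 mm in z.

The staircase sits inside the house frame, centred.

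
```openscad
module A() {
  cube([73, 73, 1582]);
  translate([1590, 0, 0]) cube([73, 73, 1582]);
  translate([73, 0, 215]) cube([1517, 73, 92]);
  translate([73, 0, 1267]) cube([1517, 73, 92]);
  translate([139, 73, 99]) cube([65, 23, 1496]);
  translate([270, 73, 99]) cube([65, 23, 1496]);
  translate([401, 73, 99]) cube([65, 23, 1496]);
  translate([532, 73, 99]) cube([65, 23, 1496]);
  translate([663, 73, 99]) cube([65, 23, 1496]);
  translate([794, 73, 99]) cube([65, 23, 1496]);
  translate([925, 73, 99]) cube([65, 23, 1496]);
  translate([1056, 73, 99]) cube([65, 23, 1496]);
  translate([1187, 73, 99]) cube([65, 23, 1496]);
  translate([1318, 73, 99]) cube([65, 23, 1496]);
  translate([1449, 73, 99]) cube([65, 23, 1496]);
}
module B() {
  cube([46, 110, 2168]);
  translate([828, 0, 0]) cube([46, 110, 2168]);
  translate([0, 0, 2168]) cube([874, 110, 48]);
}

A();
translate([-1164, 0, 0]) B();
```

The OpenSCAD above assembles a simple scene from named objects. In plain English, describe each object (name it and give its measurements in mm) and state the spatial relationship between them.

A is a fence section. Two 73×73 mm posts, 1582 mm tall, stand on the floor with a clear span of 1517 mm between their inner faces. Two horizontal rails of 73×92 mm section span the gap between the posts with their undersides at z = 215 mm and z = 1267 mm, flush with the posts' −y face. 11 pickets, each 65 mm wide, 23 mm thick and 1496 mm tall, are fixed to the +y face of the rails with their bottoms at z = 99 mm, evenly spaced across the span with equal gaps (rounded down to the nearest mm) at the −x end and between each pair — any rounding remainder accumulates at the +x end.

B is a door frame. The clear opening is 782 mm wide and 2168 mm high. Two 46 mm wide jambs, 110 mm deep, stand either side of the opening from the floor to the top of the opening. A 48 mm thick head sits across the top of both jambs, spanning the full outside width of the frame.

The door frame is on the floor beside the fence section on its −x side.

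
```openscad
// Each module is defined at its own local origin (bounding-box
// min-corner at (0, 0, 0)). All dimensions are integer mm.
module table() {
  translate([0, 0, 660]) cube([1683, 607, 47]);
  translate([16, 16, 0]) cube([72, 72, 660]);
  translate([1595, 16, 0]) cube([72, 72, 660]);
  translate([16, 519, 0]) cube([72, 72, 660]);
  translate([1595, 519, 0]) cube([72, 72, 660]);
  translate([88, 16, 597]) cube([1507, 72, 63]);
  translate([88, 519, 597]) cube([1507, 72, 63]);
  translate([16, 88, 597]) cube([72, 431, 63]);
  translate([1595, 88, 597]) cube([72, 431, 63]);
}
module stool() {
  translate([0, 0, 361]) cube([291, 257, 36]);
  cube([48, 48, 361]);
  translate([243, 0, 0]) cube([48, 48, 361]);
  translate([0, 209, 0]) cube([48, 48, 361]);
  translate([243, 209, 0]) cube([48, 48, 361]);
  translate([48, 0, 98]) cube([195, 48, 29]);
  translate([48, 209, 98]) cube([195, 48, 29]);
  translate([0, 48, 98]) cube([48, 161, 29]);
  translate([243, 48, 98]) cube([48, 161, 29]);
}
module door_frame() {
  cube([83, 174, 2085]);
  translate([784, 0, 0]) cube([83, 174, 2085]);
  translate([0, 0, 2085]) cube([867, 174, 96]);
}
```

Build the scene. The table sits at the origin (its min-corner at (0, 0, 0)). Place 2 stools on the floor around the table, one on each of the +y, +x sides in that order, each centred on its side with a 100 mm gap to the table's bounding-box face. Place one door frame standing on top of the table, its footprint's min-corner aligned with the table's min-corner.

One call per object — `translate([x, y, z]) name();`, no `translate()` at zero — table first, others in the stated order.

table();
translate([696, 707, 0]) stool();
translate([1783, 175, 0]) stool();
translate([0, 0, 707]) door_frame();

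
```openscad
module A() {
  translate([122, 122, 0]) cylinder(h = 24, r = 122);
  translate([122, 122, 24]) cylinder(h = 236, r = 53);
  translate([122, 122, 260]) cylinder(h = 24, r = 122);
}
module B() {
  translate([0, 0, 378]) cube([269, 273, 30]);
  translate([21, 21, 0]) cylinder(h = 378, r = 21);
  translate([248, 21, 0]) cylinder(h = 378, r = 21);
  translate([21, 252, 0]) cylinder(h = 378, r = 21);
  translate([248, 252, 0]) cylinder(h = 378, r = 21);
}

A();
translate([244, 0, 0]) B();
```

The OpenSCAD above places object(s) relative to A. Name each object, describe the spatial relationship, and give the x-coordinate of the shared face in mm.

The spool's +x face and the stool's −x face are both at x = 244 mm.

A is a spool. B is a stool. The stool is against the spool's +x side, with their −y faces flush. The x-coordinate of the shared face is 244 mm.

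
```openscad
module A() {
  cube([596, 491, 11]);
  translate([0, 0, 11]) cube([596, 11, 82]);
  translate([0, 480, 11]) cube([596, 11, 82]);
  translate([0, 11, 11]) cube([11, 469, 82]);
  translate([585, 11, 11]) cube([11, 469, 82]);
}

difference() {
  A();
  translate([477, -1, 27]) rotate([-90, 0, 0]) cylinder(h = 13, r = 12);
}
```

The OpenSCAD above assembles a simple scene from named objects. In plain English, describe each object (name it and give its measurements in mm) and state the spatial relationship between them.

A is an open storage box with external size 596×491×93 mm and wall thickness 11 mm (the base is also 11 mm thick). The base covers the whole footprint; the four walls stand on the base, with the y-facing walls full-width and the x-facing walls fitting between their inner faces.

The open box has a circular hole of radius 12 mm through its front wall, centred at (x = 477, z = 27).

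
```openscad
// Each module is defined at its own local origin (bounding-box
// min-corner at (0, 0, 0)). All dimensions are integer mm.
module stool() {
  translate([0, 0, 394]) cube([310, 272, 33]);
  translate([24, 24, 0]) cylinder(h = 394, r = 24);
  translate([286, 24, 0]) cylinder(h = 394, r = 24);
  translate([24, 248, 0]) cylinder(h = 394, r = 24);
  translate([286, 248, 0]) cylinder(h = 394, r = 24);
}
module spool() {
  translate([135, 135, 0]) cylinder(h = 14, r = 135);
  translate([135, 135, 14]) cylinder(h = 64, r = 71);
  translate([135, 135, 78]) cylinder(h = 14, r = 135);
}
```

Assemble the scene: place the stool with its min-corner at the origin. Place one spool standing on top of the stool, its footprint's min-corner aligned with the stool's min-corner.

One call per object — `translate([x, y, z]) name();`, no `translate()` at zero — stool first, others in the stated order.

stool();
translate([0, 0, 427]) spool();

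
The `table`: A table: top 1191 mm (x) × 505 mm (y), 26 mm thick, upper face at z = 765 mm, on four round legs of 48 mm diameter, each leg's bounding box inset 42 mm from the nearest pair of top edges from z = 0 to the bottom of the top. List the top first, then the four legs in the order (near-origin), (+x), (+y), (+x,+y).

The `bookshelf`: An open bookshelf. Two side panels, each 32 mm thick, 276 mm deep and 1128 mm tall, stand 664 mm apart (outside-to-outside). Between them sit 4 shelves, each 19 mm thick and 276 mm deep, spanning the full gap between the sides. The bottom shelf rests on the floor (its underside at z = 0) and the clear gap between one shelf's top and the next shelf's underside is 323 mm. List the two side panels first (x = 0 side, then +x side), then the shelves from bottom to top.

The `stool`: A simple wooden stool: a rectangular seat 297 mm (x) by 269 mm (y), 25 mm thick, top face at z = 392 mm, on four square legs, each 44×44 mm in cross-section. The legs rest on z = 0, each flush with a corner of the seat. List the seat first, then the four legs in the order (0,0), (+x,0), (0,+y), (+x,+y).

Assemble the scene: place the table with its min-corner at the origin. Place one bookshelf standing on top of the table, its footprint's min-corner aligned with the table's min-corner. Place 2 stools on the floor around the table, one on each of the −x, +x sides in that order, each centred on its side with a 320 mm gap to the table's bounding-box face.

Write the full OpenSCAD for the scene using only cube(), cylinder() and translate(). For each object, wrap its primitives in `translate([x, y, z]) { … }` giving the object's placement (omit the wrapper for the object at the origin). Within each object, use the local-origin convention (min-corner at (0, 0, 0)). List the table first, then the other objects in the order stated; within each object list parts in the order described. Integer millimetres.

translate([0, 0, 739]) cube([1191, 505, 26]);
translate([66, 66, 0]) cylinder(h = 739, r = 24);
translate([1125, 66, 0]) cylinder(h = 739, r = 24);
translate([66, 439, 0]) cylinder(h = 739, r = 24);
translate([1125, 439, 0]) cylinder(h = 739, r = 24);
translate([0, 0, 765]) {
  cube([32, 276, 1128]);
  translate([632, 0, 0]) cube([32, 276, 1128]);
  translate([32, 0, 0]) cube([600, 276, 19]);
  translate([32, 0, 342]) cube([600, 276, 19]);
  translate([32, 0, 684]) cube([600, 276, 19]);
  translate([32, 0, 1026]) cube([600, 276, 19]);
}
translate([-617, 118, 0]) {
  translate([0, 0, 367]) cube([297, 269, 25]);
  cube([44, 44, 367]);
  translate([253, 0, 0]) cube([44, 44, 367]);
  translate([0, 225, 0]) cube([44, 44, 367]);
  translate([253, 225, 0]) cube([44, 44, 367]);
}
translate([1511, 118, 0]) {
  translate([0, 0, 367]) cube([297, 269, 25]);
  cube([44, 44, 367]);
  translate([253, 0, 0]) cube([44, 44, 367]);
  translate([0, 225, 0]) cube([44, 44, 367]);
  translate([253, 225, 0]) cube([44, 44, 367]);
}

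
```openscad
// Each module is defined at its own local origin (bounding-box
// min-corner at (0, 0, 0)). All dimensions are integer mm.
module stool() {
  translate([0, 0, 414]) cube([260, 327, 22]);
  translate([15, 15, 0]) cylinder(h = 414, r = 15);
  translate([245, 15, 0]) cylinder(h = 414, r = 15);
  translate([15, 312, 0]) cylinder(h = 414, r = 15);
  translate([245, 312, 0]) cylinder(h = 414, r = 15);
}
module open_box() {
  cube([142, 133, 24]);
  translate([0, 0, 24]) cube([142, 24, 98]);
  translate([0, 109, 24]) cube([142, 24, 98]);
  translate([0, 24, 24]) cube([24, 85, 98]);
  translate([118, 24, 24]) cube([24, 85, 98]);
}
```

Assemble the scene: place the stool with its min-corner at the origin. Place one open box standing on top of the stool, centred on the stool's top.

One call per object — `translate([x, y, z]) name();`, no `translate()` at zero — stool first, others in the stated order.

stool();
translate([59, 97, 436]) open_box();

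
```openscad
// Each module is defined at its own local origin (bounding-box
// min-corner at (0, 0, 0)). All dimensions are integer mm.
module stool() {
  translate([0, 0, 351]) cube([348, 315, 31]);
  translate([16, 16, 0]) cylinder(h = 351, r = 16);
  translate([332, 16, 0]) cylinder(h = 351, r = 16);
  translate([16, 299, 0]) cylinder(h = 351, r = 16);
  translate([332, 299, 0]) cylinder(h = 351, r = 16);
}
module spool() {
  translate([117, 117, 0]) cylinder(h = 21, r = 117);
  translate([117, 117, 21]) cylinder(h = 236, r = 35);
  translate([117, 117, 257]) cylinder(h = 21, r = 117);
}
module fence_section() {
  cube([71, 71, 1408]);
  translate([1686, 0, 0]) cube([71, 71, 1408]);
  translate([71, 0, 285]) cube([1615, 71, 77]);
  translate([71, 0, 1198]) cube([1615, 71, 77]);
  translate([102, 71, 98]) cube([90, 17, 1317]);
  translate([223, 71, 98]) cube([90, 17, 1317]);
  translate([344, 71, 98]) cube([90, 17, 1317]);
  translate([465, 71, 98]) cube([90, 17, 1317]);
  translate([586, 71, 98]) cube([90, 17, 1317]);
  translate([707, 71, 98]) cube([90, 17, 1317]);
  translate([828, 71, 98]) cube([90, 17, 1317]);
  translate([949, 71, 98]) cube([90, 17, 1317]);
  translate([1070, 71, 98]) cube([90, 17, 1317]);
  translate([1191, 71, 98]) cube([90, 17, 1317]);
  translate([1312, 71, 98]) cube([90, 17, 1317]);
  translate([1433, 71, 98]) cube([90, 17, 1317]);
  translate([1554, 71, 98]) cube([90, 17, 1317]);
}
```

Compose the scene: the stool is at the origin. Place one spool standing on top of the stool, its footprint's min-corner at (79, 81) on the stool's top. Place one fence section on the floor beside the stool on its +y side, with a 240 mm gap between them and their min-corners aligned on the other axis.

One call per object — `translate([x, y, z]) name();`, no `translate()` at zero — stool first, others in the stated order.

stool();
translate([79, 81, 382]) spool();
translate([0, 555, 0]) fence_section();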